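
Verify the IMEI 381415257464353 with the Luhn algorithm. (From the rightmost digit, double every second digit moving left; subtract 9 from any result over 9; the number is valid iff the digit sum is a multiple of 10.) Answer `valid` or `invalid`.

valid

From the right, keep odd positions and double even positions (subtract 9 from any doubled value over 9):
  doubled (positions 2,4,...): 1 8 8 1 1 8 7 → sum 34
  kept (positions 1,3,...): 3 3 6 7 2 1 1 3 → sum 26
Total = 60.
60 mod 10 = 0, so the number is valid.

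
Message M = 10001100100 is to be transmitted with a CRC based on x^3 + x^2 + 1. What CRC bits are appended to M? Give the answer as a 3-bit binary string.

Append 3 zeros: 10001100100000. Divide by 1101 (XOR where the leading bit is 1):
  pos 0: 1000 XOR 1101 = 0101
  pos 1: 1011 XOR 1101 = 0110
  pos 2: 1101 XOR 1101 = 0000
  pos 8: 1000 XOR 1101 = 0101
  pos 9: 1010 XOR 1101 = 0111
  pos 10: 1110 XOR 1101 = 0011
Remainder (last 3 bits) = 011. This is the CRC / FCS.

011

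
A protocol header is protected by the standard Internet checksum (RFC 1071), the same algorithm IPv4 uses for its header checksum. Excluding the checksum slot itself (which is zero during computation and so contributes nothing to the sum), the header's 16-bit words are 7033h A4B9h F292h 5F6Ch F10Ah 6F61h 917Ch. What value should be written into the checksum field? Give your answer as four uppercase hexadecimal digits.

A72A

One's-complement addition (fold any carry out of bit 15 back into bit 0):
  0x7033 + 0xA4B9 = 0x114EC → wrap carry → 0x14ED
  0x14ED + 0xF292 = 0x1077F → wrap carry → 0x0780
  0x0780 + 0x5F6C = 0x066EC
  0x66EC + 0xF10A = 0x157F6 → wrap carry → 0x57F7
  0x57F7 + 0x6F61 = 0x0C758
  0xC758 + 0x917C = 0x158D4 → wrap carry → 0x58D5
One's-complement sum = 0x58D5.
Checksum = ~0x58D5 & 0xFFFF = 0xA72A.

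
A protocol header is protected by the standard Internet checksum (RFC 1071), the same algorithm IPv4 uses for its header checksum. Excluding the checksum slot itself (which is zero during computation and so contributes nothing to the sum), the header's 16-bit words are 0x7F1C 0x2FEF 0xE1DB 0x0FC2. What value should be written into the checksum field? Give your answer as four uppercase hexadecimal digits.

5F56

One's-complement addition (fold any carry out of bit 15 back into bit 0):
  0x7F1C + 0x2FEF = 0x0AF0B
  0xAF0B + 0xE1DB = 0x190E6 → wrap carry → 0x90E7
  0x90E7 + 0x0FC2 = 0x0A0A9
One's-complement sum = 0xA0A9.
Checksum = ~0xA0A9 & 0xFFFF = 0x5F56.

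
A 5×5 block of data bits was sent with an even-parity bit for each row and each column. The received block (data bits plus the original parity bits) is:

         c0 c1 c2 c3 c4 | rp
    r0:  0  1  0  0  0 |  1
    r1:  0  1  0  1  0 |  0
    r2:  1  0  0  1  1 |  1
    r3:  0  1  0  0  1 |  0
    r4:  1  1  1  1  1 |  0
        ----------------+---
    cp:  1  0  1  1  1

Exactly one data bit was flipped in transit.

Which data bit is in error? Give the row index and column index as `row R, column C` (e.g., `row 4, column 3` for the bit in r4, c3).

Recompute each row's even parity and compare to rp:
  r0: data parity 1, sent rp 1 → ok
  r1: data parity 0, sent rp 0 → ok
  r2: data parity 1, sent rp 1 → ok
  r3: data parity 0, sent rp 0 → ok
  r4: data parity 1, sent rp 0 → mismatch
Recompute each column's even parity and compare to cp:
  c0: data parity 0, sent cp 1 → mismatch
  c1: data parity 0, sent cp 0 → ok
  c2: data parity 1, sent cp 1 → ok
  c3: data parity 1, sent cp 1 → ok
  c4: data parity 1, sent cp 1 → ok
Exactly one row (r4) and one column (c0) fail → the flipped bit is at their intersection.

row 4, column 0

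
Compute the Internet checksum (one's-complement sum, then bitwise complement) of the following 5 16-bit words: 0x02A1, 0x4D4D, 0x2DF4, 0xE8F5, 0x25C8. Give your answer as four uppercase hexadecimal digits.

735F

One's-complement addition (fold any carry out of bit 15 back into bit 0):
  0x02A1 + 0x4D4D = 0x04FEE
  0x4FEE + 0x2DF4 = 0x07DE2
  0x7DE2 + 0xE8F5 = 0x166D7 → wrap carry → 0x66D8
  0x66D8 + 0x25C8 = 0x08CA0
One's-complement sum = 0x8CA0.
Checksum = ~0x8CA0 & 0xFFFF = 0x735F.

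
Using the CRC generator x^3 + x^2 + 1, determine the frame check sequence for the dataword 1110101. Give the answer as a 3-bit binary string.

Append 3 zeros: 1110101000. Divide by 1101 (XOR where the leading bit is 1):
  pos 0: 1110 XOR 1101 = 0011
  pos 2: 1110 XOR 1101 = 0011
  pos 4: 1110 XOR 1101 = 0011
  pos 6: 1100 XOR 1101 = 0001
Remainder (last 3 bits) = 001. This is the CRC / FCS.

001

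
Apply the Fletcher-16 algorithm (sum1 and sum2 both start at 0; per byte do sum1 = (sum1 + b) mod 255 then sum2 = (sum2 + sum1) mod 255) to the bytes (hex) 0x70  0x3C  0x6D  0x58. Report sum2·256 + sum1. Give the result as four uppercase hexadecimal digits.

A972

Running sums (mod 255):
  after byte 0 (0x70): sum1=112, sum2=112
  after byte 1 (0x3C): sum1=172, sum2=29
  after byte 2 (0x6D): sum1=26, sum2=55
  after byte 3 (0x58): sum1=114, sum2=169
Checksum = sum2·256 + sum1 = 169·256 + 114 = 43378 = 0xA972.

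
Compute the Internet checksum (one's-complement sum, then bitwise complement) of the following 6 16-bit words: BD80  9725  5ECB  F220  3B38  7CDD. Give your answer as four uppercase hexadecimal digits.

One's-complement addition (fold any carry out of bit 15 back into bit 0):
  0xBD80 + 0x9725 = 0x154A5 → wrap carry → 0x54A6
  0x54A6 + 0x5ECB = 0x0B371
  0xB371 + 0xF220 = 0x1A591 → wrap carry → 0xA592
  0xA592 + 0x3B38 = 0x0E0CA
  0xE0CA + 0x7CDD = 0x15DA7 → wrap carry → 0x5DA8
One's-complement sum = 0x5DA8.
Checksum = ~0x5DA8 & 0xFFFF = 0xA257.

A257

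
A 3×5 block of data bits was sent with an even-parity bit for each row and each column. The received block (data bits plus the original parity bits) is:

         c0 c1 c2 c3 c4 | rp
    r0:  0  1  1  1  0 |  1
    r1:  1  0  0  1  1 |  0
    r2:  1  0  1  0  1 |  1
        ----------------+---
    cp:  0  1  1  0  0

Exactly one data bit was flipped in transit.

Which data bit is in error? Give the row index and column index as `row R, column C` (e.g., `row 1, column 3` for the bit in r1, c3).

Recompute each row's even parity and compare to rp:
  r0: data parity 1, sent rp 1 → ok
  r1: data parity 1, sent rp 0 → mismatch
  r2: data parity 1, sent rp 1 → ok
Recompute each column's even parity and compare to cp:
  c0: data parity 0, sent cp 0 → ok
  c1: data parity 1, sent cp 1 → ok
  c2: data parity 0, sent cp 1 → mismatch
  c3: data parity 0, sent cp 0 → ok
  c4: data parity 0, sent cp 0 → ok
Exactly one row (r1) and one column (c2) fail → the flipped bit is at their intersection.

row 1, column 2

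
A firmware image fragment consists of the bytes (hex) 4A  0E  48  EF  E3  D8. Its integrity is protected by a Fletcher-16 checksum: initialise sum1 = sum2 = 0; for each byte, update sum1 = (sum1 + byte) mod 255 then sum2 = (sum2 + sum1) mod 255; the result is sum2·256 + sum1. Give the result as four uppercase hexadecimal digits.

Running sums (mod 255):
  after byte 0 (4A): sum1=74, sum2=74
  after byte 1 (0E): sum1=88, sum2=162
  after byte 2 (48): sum1=160, sum2=67
  after byte 3 (EF): sum1=144, sum2=211
  after byte 4 (E3): sum1=116, sum2=72
  after byte 5 (D8): sum1=77, sum2=149
Checksum = sum2·256 + sum1 = 149·256 + 77 = 38221 = 0x954D.

954D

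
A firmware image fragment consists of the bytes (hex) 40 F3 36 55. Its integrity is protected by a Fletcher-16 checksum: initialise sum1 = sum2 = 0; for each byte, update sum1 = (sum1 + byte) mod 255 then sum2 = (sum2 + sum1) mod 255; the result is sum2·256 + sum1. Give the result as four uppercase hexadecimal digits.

9EBF

Running sums (mod 255):
  after byte 0 (40): sum1=64, sum2=64
  after byte 1 (F3): sum1=52, sum2=116
  after byte 2 (36): sum1=106, sum2=222
  after byte 3 (55): sum1=191, sum2=158
Checksum = sum2·256 + sum1 = 158·256 + 191 = 40639 = 0x9EBF.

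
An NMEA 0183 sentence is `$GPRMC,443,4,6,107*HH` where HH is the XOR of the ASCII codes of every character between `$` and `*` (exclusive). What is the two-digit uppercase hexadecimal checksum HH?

XOR the ASCII codes of the payload characters:
  'G' = 0x47 → acc = 0x47
  'P' = 0x50 → acc = 0x17
  'R' = 0x52 → acc = 0x45
  'M' = 0x4D → acc = 0x08
  'C' = 0x43 → acc = 0x4B
  ',' = 0x2C → acc = 0x67
  '4' = 0x34 → acc = 0x53
  '4' = 0x34 → acc = 0x67
  '3' = 0x33 → acc = 0x54
  ',' = 0x2C → acc = 0x78
  '4' = 0x34 → acc = 0x4C
  ',' = 0x2C → acc = 0x60
  '6' = 0x36 → acc = 0x56
  ',' = 0x2C → acc = 0x7A
  '1' = 0x31 → acc = 0x4B
  '0' = 0x30 → acc = 0x7B
  '7' = 0x37 → acc = 0x4C
Checksum = 0x4C.

4C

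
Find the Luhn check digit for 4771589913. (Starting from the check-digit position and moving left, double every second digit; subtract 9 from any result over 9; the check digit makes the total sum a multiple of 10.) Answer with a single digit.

5

Partial digits right→left: 3 1 9 9 8 5 1 7 7 4
Double every second digit counting from the check-digit position (so the 1st, 3rd, 5th, ... of the partial from the right).
  doubled (with −9 where >9): 6 9 7 2 5 → sum 29
  kept as-is: 1 9 5 7 4 → sum 26
Total = 29 + 26 = 55.
Check digit = (10 − (55 mod 10)) mod 10 = 5.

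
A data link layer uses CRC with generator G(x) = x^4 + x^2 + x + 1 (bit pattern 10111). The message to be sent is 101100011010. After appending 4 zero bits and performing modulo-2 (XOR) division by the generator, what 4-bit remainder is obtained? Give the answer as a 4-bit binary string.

Append 4 zeros: 1011000110100000. Divide by 10111 (XOR where the leading bit is 1):
  pos 0: 10110 XOR 10111 = 00001
  pos 4: 10011 XOR 10111 = 00100
  pos 6: 10001 XOR 10111 = 00110
  pos 8: 11000 XOR 10111 = 01111
  pos 9: 11110 XOR 10111 = 01001
  pos 10: 10010 XOR 10111 = 00101
Remainder (last 4 bits) = 1010. This is the CRC / FCS.

1010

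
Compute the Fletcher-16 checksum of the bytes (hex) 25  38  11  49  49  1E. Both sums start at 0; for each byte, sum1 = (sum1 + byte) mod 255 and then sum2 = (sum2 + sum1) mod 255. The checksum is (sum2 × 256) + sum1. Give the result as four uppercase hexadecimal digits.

C81F

Running sums (mod 255):
  after byte 0 (25): sum1=37, sum2=37
  after byte 1 (38): sum1=93, sum2=130
  after byte 2 (11): sum1=110, sum2=240
  after byte 3 (49): sum1=183, sum2=168
  after byte 4 (49): sum1=1, sum2=169
  after byte 5 (1E): sum1=31, sum2=200
Checksum = sum2·256 + sum1 = 200·256 + 31 = 51231 = 0xC81F.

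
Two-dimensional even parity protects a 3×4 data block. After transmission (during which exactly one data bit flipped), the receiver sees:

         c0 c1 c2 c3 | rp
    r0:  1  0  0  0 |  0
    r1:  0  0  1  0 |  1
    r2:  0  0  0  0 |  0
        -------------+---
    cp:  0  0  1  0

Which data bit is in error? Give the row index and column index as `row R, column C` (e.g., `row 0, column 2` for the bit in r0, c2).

row 0, column 0

Recompute each row's even parity and compare to rp:
  r0: data parity 1, sent rp 0 → mismatch
  r1: data parity 1, sent rp 1 → ok
  r2: data parity 0, sent rp 0 → ok
Recompute each column's even parity and compare to cp:
  c0: data parity 1, sent cp 0 → mismatch
  c1: data parity 0, sent cp 0 → ok
  c2: data parity 1, sent cp 1 → ok
  c3: data parity 0, sent cp 0 → ok
Exactly one row (r0) and one column (c0) fail → the flipped bit is at their intersection.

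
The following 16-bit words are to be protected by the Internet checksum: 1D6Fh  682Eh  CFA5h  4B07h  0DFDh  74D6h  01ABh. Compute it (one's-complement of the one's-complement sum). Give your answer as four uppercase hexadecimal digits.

DB36

One's-complement addition (fold any carry out of bit 15 back into bit 0):
  0x1D6F + 0x682E = 0x0859D
  0x859D + 0xCFA5 = 0x15542 → wrap carry → 0x5543
  0x5543 + 0x4B07 = 0x0A04A
  0xA04A + 0x0DFD = 0x0AE47
  0xAE47 + 0x74D6 = 0x1231D → wrap carry → 0x231E
  0x231E + 0x01AB = 0x024C9
One's-complement sum = 0x24C9.
Checksum = ~0x24C9 & 0xFFFF = 0xDB36.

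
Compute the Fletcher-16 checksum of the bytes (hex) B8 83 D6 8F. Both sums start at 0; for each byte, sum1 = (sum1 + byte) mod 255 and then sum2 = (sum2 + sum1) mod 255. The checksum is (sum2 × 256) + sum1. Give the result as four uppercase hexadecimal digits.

Running sums (mod 255):
  after byte 0 (B8): sum1=184, sum2=184
  after byte 1 (83): sum1=60, sum2=244
  after byte 2 (D6): sum1=19, sum2=8
  after byte 3 (8F): sum1=162, sum2=170
Checksum = sum2·256 + sum1 = 170·256 + 162 = 43682 = 0xAAA2.

AAA2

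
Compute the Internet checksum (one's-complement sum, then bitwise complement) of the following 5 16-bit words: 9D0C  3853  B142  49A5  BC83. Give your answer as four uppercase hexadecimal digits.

One's-complement addition (fold any carry out of bit 15 back into bit 0):
  0x9D0C + 0x3853 = 0x0D55F
  0xD55F + 0xB142 = 0x186A1 → wrap carry → 0x86A2
  0x86A2 + 0x49A5 = 0x0D047
  0xD047 + 0xBC83 = 0x18CCA → wrap carry → 0x8CCB
One's-complement sum = 0x8CCB.
Checksum = ~0x8CCB & 0xFFFF = 0x7334.

7334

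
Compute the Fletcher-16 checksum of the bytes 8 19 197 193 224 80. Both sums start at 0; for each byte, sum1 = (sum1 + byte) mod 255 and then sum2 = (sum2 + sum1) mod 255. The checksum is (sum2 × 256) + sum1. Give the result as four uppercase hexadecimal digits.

FDD3

Running sums (mod 255):
  after byte 0 (8): sum1=8, sum2=8
  after byte 1 (19): sum1=27, sum2=35
  after byte 2 (197): sum1=224, sum2=4
  after byte 3 (193): sum1=162, sum2=166
  after byte 4 (224): sum1=131, sum2=42
  after byte 5 (80): sum1=211, sum2=253
Checksum = sum2·256 + sum1 = 253·256 + 211 = 64979 = 0xFDD3.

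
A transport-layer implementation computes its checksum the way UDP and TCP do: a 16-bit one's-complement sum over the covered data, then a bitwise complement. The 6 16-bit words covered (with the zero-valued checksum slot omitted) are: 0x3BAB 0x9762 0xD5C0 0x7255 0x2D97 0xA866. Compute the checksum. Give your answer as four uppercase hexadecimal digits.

0EDE

One's-complement addition (fold any carry out of bit 15 back into bit 0):
  0x3BAB + 0x9762 = 0x0D30D
  0xD30D + 0xD5C0 = 0x1A8CD → wrap carry → 0xA8CE
  0xA8CE + 0x7255 = 0x11B23 → wrap carry → 0x1B24
  0x1B24 + 0x2D97 = 0x048BB
  0x48BB + 0xA866 = 0x0F121
One's-complement sum = 0xF121.
Checksum = ~0xF121 & 0xFFFF = 0x0EDE.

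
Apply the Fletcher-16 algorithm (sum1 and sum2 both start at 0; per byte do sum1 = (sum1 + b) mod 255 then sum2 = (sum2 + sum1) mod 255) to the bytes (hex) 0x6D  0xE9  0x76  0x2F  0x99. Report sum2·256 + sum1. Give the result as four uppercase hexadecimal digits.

2696

Running sums (mod 255):
  after byte 0 (0x6D): sum1=109, sum2=109
  after byte 1 (0xE9): sum1=87, sum2=196
  after byte 2 (0x76): sum1=205, sum2=146
  after byte 3 (0x2F): sum1=252, sum2=143
  after byte 4 (0x99): sum1=150, sum2=38
Checksum = sum2·256 + sum1 = 38·256 + 150 = 9878 = 0x2696.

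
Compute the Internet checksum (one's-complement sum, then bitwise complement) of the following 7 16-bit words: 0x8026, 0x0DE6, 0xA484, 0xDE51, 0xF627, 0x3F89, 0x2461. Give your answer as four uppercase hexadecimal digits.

950A

One's-complement addition (fold any carry out of bit 15 back into bit 0):
  0x8026 + 0x0DE6 = 0x08E0C
  0x8E0C + 0xA484 = 0x13290 → wrap carry → 0x3291
  0x3291 + 0xDE51 = 0x110E2 → wrap carry → 0x10E3
  0x10E3 + 0xF627 = 0x1070A → wrap carry → 0x070B
  0x070B + 0x3F89 = 0x04694
  0x4694 + 0x2461 = 0x06AF5
One's-complement sum = 0x6AF5.
Checksum = ~0x6AF5 & 0xFFFF = 0x950A.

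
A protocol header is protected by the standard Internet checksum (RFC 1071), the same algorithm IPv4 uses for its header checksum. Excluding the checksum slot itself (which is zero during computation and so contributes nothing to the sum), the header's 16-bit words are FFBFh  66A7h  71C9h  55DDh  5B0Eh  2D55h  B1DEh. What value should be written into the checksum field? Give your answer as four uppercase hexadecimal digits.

97AF

One's-complement addition (fold any carry out of bit 15 back into bit 0):
  0xFFBF + 0x66A7 = 0x16666 → wrap carry → 0x6667
  0x6667 + 0x71C9 = 0x0D830
  0xD830 + 0x55DD = 0x12E0D → wrap carry → 0x2E0E
  0x2E0E + 0x5B0E = 0x0891C
  0x891C + 0x2D55 = 0x0B671
  0xB671 + 0xB1DE = 0x1684F → wrap carry → 0x6850
One's-complement sum = 0x6850.
Checksum = ~0x6850 & 0xFFFF = 0x97AF.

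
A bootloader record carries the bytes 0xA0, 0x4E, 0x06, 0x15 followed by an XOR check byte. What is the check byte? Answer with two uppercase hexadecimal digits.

FD

XOR the bytes together:
  start with 0xA0
  0xA0 ⊕ 0x4E = 0xEE
  0xEE ⊕ 0x06 = 0xE8
  0xE8 ⊕ 0x15 = 0xFD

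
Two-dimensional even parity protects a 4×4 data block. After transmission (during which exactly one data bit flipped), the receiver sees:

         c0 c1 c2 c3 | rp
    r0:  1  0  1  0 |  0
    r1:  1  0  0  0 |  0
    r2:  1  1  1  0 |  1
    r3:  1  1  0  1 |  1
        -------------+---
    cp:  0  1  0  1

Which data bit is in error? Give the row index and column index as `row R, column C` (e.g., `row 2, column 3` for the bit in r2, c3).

Recompute each row's even parity and compare to rp:
  r0: data parity 0, sent rp 0 → ok
  r1: data parity 1, sent rp 0 → mismatch
  r2: data parity 1, sent rp 1 → ok
  r3: data parity 1, sent rp 1 → ok
Recompute each column's even parity and compare to cp:
  c0: data parity 0, sent cp 0 → ok
  c1: data parity 0, sent cp 1 → mismatch
  c2: data parity 0, sent cp 0 → ok
  c3: data parity 1, sent cp 1 → ok
Exactly one row (r1) and one column (c1) fail → the flipped bit is at their intersection.

row 1, column 1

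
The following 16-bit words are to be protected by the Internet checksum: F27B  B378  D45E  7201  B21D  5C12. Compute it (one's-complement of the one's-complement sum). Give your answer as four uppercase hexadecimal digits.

One's-complement addition (fold any carry out of bit 15 back into bit 0):
  0xF27B + 0xB378 = 0x1A5F3 → wrap carry → 0xA5F4
  0xA5F4 + 0xD45E = 0x17A52 → wrap carry → 0x7A53
  0x7A53 + 0x7201 = 0x0EC54
  0xEC54 + 0xB21D = 0x19E71 → wrap carry → 0x9E72
  0x9E72 + 0x5C12 = 0x0FA84
One's-complement sum = 0xFA84.
Checksum = ~0xFA84 & 0xFFFF = 0x057B.

057B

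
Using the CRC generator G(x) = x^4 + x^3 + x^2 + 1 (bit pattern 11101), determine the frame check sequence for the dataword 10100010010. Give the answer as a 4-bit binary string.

0011

Append 4 zeros: 101000100100000. Divide by 11101 (XOR where the leading bit is 1):
  pos 0: 10100 XOR 11101 = 01001
  pos 1: 10010 XOR 11101 = 01111
  pos 2: 11111 XOR 11101 = 00010
  pos 5: 10001 XOR 11101 = 01100
  pos 6: 11000 XOR 11101 = 00101
  pos 8: 10100 XOR 11101 = 01001
  pos 9: 10010 XOR 11101 = 01111
  pos 10: 11110 XOR 11101 = 00011
Remainder (last 4 bits) = 0011. This is the CRC / FCS.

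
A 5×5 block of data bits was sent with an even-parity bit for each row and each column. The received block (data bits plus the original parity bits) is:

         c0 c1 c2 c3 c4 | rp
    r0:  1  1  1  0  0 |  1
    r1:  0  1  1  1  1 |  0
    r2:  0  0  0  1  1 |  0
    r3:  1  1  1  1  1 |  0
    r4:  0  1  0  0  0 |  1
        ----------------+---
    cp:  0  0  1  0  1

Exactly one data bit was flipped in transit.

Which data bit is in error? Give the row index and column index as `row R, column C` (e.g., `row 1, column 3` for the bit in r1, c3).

row 3, column 3

Recompute each row's even parity and compare to rp:
  r0: data parity 1, sent rp 1 → ok
  r1: data parity 0, sent rp 0 → ok
  r2: data parity 0, sent rp 0 → ok
  r3: data parity 1, sent rp 0 → mismatch
  r4: data parity 1, sent rp 1 → ok
Recompute each column's even parity and compare to cp:
  c0: data parity 0, sent cp 0 → ok
  c1: data parity 0, sent cp 0 → ok
  c2: data parity 1, sent cp 1 → ok
  c3: data parity 1, sent cp 0 → mismatch
  c4: data parity 1, sent cp 1 → ok
Exactly one row (r3) and one column (c3) fail → the flipped bit is at their intersection.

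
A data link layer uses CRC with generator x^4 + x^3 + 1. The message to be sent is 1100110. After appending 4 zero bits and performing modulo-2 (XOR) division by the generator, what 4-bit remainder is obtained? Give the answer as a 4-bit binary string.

1011

Append 4 zeros: 11001100000. Divide by 11001 (XOR where the leading bit is 1):
  pos 0: 11001 XOR 11001 = 00000
  pos 5: 10000 XOR 11001 = 01001
  pos 6: 10010 XOR 11001 = 01011
Remainder (last 4 bits) = 1011. This is the CRC / FCS.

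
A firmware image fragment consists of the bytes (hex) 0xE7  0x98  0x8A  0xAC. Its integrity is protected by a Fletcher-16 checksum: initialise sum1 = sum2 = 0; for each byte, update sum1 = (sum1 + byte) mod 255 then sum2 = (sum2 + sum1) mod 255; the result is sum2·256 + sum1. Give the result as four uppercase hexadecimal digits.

Running sums (mod 255):
  after byte 0 (0xE7): sum1=231, sum2=231
  after byte 1 (0x98): sum1=128, sum2=104
  after byte 2 (0x8A): sum1=11, sum2=115
  after byte 3 (0xAC): sum1=183, sum2=43
Checksum = sum2·256 + sum1 = 43·256 + 183 = 11191 = 0x2BB7.

2BB7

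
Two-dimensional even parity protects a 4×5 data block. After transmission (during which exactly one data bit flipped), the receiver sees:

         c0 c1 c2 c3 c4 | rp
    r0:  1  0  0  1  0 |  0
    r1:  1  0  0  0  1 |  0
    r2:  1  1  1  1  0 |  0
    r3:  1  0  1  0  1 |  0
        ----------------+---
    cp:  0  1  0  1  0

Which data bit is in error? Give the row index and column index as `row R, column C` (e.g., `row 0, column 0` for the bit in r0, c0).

row 3, column 3

Recompute each row's even parity and compare to rp:
  r0: data parity 0, sent rp 0 → ok
  r1: data parity 0, sent rp 0 → ok
  r2: data parity 0, sent rp 0 → ok
  r3: data parity 1, sent rp 0 → mismatch
Recompute each column's even parity and compare to cp:
  c0: data parity 0, sent cp 0 → ok
  c1: data parity 1, sent cp 1 → ok
  c2: data parity 0, sent cp 0 → ok
  c3: data parity 0, sent cp 1 → mismatch
  c4: data parity 0, sent cp 0 → ok
Exactly one row (r3) and one column (c3) fail → the flipped bit is at their intersection.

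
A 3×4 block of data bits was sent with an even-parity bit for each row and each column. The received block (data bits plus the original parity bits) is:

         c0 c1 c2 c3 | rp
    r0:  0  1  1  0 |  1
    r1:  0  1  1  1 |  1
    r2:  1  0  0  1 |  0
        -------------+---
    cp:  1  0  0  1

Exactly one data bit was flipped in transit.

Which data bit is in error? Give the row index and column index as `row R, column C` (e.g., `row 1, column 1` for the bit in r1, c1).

Recompute each row's even parity and compare to rp:
  r0: data parity 0, sent rp 1 → mismatch
  r1: data parity 1, sent rp 1 → ok
  r2: data parity 0, sent rp 0 → ok
Recompute each column's even parity and compare to cp:
  c0: data parity 1, sent cp 1 → ok
  c1: data parity 0, sent cp 0 → ok
  c2: data parity 0, sent cp 0 → ok
  c3: data parity 0, sent cp 1 → mismatch
Exactly one row (r0) and one column (c3) fail → the flipped bit is at their intersection.

row 0, column 3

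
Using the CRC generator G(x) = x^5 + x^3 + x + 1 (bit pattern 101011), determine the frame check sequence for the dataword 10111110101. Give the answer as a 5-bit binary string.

01010

Append 5 zeros: 1011111010100000. Divide by 101011 (XOR where the leading bit is 1):
  pos 0: 101111 XOR 101011 = 000100
  pos 3: 100101 XOR 101011 = 001110
  pos 5: 111001 XOR 101011 = 010010
  pos 6: 100100 XOR 101011 = 001111
  pos 8: 111100 XOR 101011 = 010111
  pos 9: 101110 XOR 101011 = 000101
Remainder (last 5 bits) = 01010. This is the CRC / FCS.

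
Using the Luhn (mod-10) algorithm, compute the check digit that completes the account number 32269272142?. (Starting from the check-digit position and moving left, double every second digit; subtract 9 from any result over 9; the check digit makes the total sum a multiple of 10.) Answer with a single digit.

Partial digits right→left: 2 4 1 2 7 2 9 6 2 2 3
Double every second digit counting from the check-digit position (so the 1st, 3rd, 5th, ... of the partial from the right).
  doubled (with −9 where >9): 4 2 5 9 4 6 → sum 30
  kept as-is: 4 2 2 6 2 → sum 16
Total = 30 + 16 = 46.
Check digit = (10 − (46 mod 10)) mod 10 = 4.

4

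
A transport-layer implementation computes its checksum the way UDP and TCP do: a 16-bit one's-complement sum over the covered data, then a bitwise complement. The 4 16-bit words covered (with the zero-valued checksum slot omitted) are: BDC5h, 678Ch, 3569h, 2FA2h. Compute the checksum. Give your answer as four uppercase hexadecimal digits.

One's-complement addition (fold any carry out of bit 15 back into bit 0):
  0xBDC5 + 0x678C = 0x12551 → wrap carry → 0x2552
  0x2552 + 0x3569 = 0x05ABB
  0x5ABB + 0x2FA2 = 0x08A5D
One's-complement sum = 0x8A5D.
Checksum = ~0x8A5D & 0xFFFF = 0x75A2.

75A2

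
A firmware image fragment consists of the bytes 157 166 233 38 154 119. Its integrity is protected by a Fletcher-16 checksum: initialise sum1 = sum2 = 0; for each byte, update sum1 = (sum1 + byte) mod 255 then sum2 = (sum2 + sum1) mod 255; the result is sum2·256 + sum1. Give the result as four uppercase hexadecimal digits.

B966

Running sums (mod 255):
  after byte 0 (157): sum1=157, sum2=157
  after byte 1 (166): sum1=68, sum2=225
  after byte 2 (233): sum1=46, sum2=16
  after byte 3 (38): sum1=84, sum2=100
  after byte 4 (154): sum1=238, sum2=83
  after byte 5 (119): sum1=102, sum2=185
Checksum = sum2·256 + sum1 = 185·256 + 102 = 47462 = 0xB966.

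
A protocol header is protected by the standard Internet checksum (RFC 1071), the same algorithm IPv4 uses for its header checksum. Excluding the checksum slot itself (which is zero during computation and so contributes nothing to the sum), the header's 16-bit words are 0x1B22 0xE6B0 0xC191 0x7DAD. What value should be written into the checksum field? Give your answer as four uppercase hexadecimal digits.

One's-complement addition (fold any carry out of bit 15 back into bit 0):
  0x1B22 + 0xE6B0 = 0x101D2 → wrap carry → 0x01D3
  0x01D3 + 0xC191 = 0x0C364
  0xC364 + 0x7DAD = 0x14111 → wrap carry → 0x4112
One's-complement sum = 0x4112.
Checksum = ~0x4112 & 0xFFFF = 0xBEED.

BEED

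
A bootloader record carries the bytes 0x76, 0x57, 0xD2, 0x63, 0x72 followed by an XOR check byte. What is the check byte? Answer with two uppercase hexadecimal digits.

E2

XOR the bytes together:
  start with 0x76
  0x76 ⊕ 0x57 = 0x21
  0x21 ⊕ 0xD2 = 0xF3
  0xF3 ⊕ 0x63 = 0x90
  0x90 ⊕ 0x72 = 0xE2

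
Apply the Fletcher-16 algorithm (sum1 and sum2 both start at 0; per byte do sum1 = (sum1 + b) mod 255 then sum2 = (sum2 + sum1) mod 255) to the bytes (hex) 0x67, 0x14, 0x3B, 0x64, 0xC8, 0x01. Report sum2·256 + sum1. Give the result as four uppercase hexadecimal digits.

7DE4

Running sums (mod 255):
  after byte 0 (0x67): sum1=103, sum2=103
  after byte 1 (0x14): sum1=123, sum2=226
  after byte 2 (0x3B): sum1=182, sum2=153
  after byte 3 (0x64): sum1=27, sum2=180
  after byte 4 (0xC8): sum1=227, sum2=152
  after byte 5 (0x01): sum1=228, sum2=125
Checksum = sum2·256 + sum1 = 125·256 + 228 = 32228 = 0x7DE4.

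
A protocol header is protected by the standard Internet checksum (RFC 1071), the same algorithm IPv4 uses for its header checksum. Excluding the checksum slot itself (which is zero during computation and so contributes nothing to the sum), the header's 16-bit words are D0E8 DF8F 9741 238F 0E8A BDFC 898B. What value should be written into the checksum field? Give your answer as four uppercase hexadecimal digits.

3EA4

One's-complement addition (fold any carry out of bit 15 back into bit 0):
  0xD0E8 + 0xDF8F = 0x1B077 → wrap carry → 0xB078
  0xB078 + 0x9741 = 0x147B9 → wrap carry → 0x47BA
  0x47BA + 0x238F = 0x06B49
  0x6B49 + 0x0E8A = 0x079D3
  0x79D3 + 0xBDFC = 0x137CF → wrap carry → 0x37D0
  0x37D0 + 0x898B = 0x0C15B
One's-complement sum = 0xC15B.
Checksum = ~0xC15B & 0xFFFF = 0x3EA4.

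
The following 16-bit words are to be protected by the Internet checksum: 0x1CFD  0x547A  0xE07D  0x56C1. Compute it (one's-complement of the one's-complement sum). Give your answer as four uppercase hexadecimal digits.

One's-complement addition (fold any carry out of bit 15 back into bit 0):
  0x1CFD + 0x547A = 0x07177
  0x7177 + 0xE07D = 0x151F4 → wrap carry → 0x51F5
  0x51F5 + 0x56C1 = 0x0A8B6
One's-complement sum = 0xA8B6.
Checksum = ~0xA8B6 & 0xFFFF = 0x5749.

5749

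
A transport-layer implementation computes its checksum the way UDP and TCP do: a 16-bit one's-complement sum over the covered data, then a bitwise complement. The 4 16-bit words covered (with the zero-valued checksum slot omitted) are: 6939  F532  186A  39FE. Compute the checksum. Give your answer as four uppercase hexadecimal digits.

4F2B

One's-complement addition (fold any carry out of bit 15 back into bit 0):
  0x6939 + 0xF532 = 0x15E6B → wrap carry → 0x5E6C
  0x5E6C + 0x186A = 0x076D6
  0x76D6 + 0x39FE = 0x0B0D4
One's-complement sum = 0xB0D4.
Checksum = ~0xB0D4 & 0xFFFF = 0x4F2B.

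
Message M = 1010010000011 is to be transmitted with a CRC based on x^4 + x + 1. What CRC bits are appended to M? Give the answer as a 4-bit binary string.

0000

Append 4 zeros: 10100100000110000. Divide by 10011 (XOR where the leading bit is 1):
  pos 0: 10100 XOR 10011 = 00111
  pos 2: 11110 XOR 10011 = 01101
  pos 3: 11010 XOR 10011 = 01001
  pos 4: 10010 XOR 10011 = 00001
  pos 8: 10011 XOR 10011 = 00000
Remainder (last 4 bits) = 0000. This is the CRC / FCS.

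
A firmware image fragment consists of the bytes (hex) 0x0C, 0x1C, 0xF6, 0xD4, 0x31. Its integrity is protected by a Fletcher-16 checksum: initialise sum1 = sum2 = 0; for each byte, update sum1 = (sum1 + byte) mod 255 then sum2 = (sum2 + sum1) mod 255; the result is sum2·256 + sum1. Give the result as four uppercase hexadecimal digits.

Running sums (mod 255):
  after byte 0 (0x0C): sum1=12, sum2=12
  after byte 1 (0x1C): sum1=40, sum2=52
  after byte 2 (0xF6): sum1=31, sum2=83
  after byte 3 (0xD4): sum1=243, sum2=71
  after byte 4 (0x31): sum1=37, sum2=108
Checksum = sum2·256 + sum1 = 108·256 + 37 = 27685 = 0x6C25.

6C25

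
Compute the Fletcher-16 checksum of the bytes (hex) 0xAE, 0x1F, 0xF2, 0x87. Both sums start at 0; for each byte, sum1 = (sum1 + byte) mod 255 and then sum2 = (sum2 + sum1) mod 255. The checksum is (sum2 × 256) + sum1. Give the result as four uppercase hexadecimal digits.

Running sums (mod 255):
  after byte 0 (0xAE): sum1=174, sum2=174
  after byte 1 (0x1F): sum1=205, sum2=124
  after byte 2 (0xF2): sum1=192, sum2=61
  after byte 3 (0x87): sum1=72, sum2=133
Checksum = sum2·256 + sum1 = 133·256 + 72 = 34120 = 0x8548.

8548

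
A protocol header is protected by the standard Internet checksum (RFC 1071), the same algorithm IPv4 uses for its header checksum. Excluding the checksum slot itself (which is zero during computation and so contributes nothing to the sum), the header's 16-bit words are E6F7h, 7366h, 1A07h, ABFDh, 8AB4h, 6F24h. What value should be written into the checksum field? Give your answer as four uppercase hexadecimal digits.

One's-complement addition (fold any carry out of bit 15 back into bit 0):
  0xE6F7 + 0x7366 = 0x15A5D → wrap carry → 0x5A5E
  0x5A5E + 0x1A07 = 0x07465
  0x7465 + 0xABFD = 0x12062 → wrap carry → 0x2063
  0x2063 + 0x8AB4 = 0x0AB17
  0xAB17 + 0x6F24 = 0x11A3B → wrap carry → 0x1A3C
One's-complement sum = 0x1A3C.
Checksum = ~0x1A3C & 0xFFFF = 0xE5C3.

E5C3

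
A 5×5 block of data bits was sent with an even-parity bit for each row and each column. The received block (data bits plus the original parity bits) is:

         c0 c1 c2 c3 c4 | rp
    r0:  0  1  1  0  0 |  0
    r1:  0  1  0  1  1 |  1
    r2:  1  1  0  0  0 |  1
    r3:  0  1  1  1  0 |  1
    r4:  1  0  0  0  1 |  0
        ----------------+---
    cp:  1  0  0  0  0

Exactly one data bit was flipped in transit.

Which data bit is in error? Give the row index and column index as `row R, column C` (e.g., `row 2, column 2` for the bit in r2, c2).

row 2, column 0

Recompute each row's even parity and compare to rp:
  r0: data parity 0, sent rp 0 → ok
  r1: data parity 1, sent rp 1 → ok
  r2: data parity 0, sent rp 1 → mismatch
  r3: data parity 1, sent rp 1 → ok
  r4: data parity 0, sent rp 0 → ok
Recompute each column's even parity and compare to cp:
  c0: data parity 0, sent cp 1 → mismatch
  c1: data parity 0, sent cp 0 → ok
  c2: data parity 0, sent cp 0 → ok
  c3: data parity 0, sent cp 0 → ok
  c4: data parity 0, sent cp 0 → ok
Exactly one row (r2) and one column (c0) fail → the flipped bit is at their intersection.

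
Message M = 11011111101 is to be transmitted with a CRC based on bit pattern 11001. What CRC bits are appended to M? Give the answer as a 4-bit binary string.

Append 4 zeros: 110111111010000. Divide by 11001 (XOR where the leading bit is 1):
  pos 0: 11011 XOR 11001 = 00010
  pos 3: 10111 XOR 11001 = 01110
  pos 4: 11101 XOR 11001 = 00100
  pos 6: 10001 XOR 11001 = 01000
  pos 7: 10000 XOR 11001 = 01001
  pos 8: 10010 XOR 11001 = 01011
  pos 9: 10110 XOR 11001 = 01111
  pos 10: 11110 XOR 11001 = 00111
Remainder (last 4 bits) = 0111. This is the CRC / FCS.

0111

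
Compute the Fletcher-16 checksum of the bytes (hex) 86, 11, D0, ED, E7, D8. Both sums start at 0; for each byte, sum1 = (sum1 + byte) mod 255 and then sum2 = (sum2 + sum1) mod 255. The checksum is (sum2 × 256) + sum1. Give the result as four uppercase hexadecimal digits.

3217

Running sums (mod 255):
  after byte 0 (86): sum1=134, sum2=134
  after byte 1 (11): sum1=151, sum2=30
  after byte 2 (D0): sum1=104, sum2=134
  after byte 3 (ED): sum1=86, sum2=220
  after byte 4 (E7): sum1=62, sum2=27
  after byte 5 (D8): sum1=23, sum2=50
Checksum = sum2·256 + sum1 = 50·256 + 23 = 12823 = 0x3217.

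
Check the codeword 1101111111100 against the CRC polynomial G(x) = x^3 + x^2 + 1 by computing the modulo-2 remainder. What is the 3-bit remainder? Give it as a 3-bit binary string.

000

Modulo-2 division of 1101111111100 by 1101:
  pos 0: 1101 XOR 1101 = 0000
  pos 4: 1111 XOR 1101 = 0010
  pos 6: 1011 XOR 1101 = 0110
  pos 7: 1101 XOR 1101 = 0000
Remainder = 000 (zero — the frame passes the CRC check).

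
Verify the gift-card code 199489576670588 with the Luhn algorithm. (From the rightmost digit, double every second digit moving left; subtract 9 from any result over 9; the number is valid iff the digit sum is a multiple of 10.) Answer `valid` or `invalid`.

valid

From the right, keep odd positions and double even positions (subtract 9 from any doubled value over 9):
  doubled (positions 2,4,...): 7 0 3 5 9 8 9 → sum 41
  kept (positions 1,3,...): 8 5 7 6 5 8 9 1 → sum 49
Total = 90.
90 mod 10 = 0, so the number is valid.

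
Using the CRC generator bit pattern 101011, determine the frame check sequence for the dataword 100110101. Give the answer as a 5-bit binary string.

Append 5 zeros: 10011010100000. Divide by 101011 (XOR where the leading bit is 1):
  pos 0: 100110 XOR 101011 = 001101
  pos 2: 110110 XOR 101011 = 011101
  pos 3: 111011 XOR 101011 = 010000
  pos 4: 100000 XOR 101011 = 001011
  pos 6: 101100 XOR 101011 = 000111
Remainder (last 5 bits) = 11100. This is the CRC / FCS.

11100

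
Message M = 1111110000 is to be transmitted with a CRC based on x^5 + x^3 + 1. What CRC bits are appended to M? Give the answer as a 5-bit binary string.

Append 5 zeros: 111111000000000. Divide by 101001 (XOR where the leading bit is 1):
  pos 0: 111111 XOR 101001 = 010110
  pos 1: 101100 XOR 101001 = 000101
  pos 4: 101000 XOR 101001 = 000001
  pos 9: 100000 XOR 101001 = 001001
Remainder (last 5 bits) = 01001. This is the CRC / FCS.

01001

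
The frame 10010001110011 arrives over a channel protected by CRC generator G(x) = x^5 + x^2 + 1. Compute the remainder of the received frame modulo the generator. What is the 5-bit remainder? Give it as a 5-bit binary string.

10001

Modulo-2 division of 10010001110011 by 100101:
  pos 0: 100100 XOR 100101 = 000001
  pos 5: 101110 XOR 100101 = 001011
  pos 7: 101101 XOR 100101 = 001000
Remainder = 10001 (nonzero — an error is detected).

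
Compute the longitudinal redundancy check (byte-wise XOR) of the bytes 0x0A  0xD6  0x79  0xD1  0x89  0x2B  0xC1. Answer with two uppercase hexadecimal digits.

XOR the bytes together:
  start with 0x0A
  0x0A ⊕ 0xD6 = 0xDC
  0xDC ⊕ 0x79 = 0xA5
  0xA5 ⊕ 0xD1 = 0x74
  0x74 ⊕ 0x89 = 0xFD
  0xFD ⊕ 0x2B = 0xD6
  0xD6 ⊕ 0xC1 = 0x17

17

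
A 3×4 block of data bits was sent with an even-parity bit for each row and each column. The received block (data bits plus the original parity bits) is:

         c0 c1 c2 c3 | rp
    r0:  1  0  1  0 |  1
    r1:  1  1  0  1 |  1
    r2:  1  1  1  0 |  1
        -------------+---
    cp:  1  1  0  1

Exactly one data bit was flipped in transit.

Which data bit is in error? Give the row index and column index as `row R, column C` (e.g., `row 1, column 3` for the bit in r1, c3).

Recompute each row's even parity and compare to rp:
  r0: data parity 0, sent rp 1 → mismatch
  r1: data parity 1, sent rp 1 → ok
  r2: data parity 1, sent rp 1 → ok
Recompute each column's even parity and compare to cp:
  c0: data parity 1, sent cp 1 → ok
  c1: data parity 0, sent cp 1 → mismatch
  c2: data parity 0, sent cp 0 → ok
  c3: data parity 1, sent cp 1 → ok
Exactly one row (r0) and one column (c1) fail → the flipped bit is at their intersection.

row 0, column 1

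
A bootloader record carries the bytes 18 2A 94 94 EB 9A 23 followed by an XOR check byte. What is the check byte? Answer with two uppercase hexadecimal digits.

60

XOR the bytes together:
  start with 0x18
  0x18 ⊕ 0x2A = 0x32
  0x32 ⊕ 0x94 = 0xA6
  0xA6 ⊕ 0x94 = 0x32
  0x32 ⊕ 0xEB = 0xD9
  0xD9 ⊕ 0x9A = 0x43
  0x43 ⊕ 0x23 = 0x60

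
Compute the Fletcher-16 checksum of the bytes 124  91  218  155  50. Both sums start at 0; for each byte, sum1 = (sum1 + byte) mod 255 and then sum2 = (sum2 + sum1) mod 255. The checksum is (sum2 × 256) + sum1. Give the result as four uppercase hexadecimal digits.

D580

Running sums (mod 255):
  after byte 0 (124): sum1=124, sum2=124
  after byte 1 (91): sum1=215, sum2=84
  after byte 2 (218): sum1=178, sum2=7
  after byte 3 (155): sum1=78, sum2=85
  after byte 4 (50): sum1=128, sum2=213
Checksum = sum2·256 + sum1 = 213·256 + 128 = 54656 = 0xD580.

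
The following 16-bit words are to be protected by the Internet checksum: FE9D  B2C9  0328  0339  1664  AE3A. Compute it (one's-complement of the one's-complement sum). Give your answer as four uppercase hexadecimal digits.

8398

One's-complement addition (fold any carry out of bit 15 back into bit 0):
  0xFE9D + 0xB2C9 = 0x1B166 → wrap carry → 0xB167
  0xB167 + 0x0328 = 0x0B48F
  0xB48F + 0x0339 = 0x0B7C8
  0xB7C8 + 0x1664 = 0x0CE2C
  0xCE2C + 0xAE3A = 0x17C66 → wrap carry → 0x7C67
One's-complement sum = 0x7C67.
Checksum = ~0x7C67 & 0xFFFF = 0x8398.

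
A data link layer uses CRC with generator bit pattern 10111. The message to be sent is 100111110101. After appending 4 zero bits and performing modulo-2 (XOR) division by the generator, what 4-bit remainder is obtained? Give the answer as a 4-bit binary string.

Append 4 zeros: 1001111101010000. Divide by 10111 (XOR where the leading bit is 1):
  pos 0: 10011 XOR 10111 = 00100
  pos 2: 10011 XOR 10111 = 00100
  pos 4: 10010 XOR 10111 = 00101
  pos 6: 10110 XOR 10111 = 00001
  pos 10: 11000 XOR 10111 = 01111
  pos 11: 11110 XOR 10111 = 01001
Remainder (last 4 bits) = 1001. This is the CRC / FCS.

1001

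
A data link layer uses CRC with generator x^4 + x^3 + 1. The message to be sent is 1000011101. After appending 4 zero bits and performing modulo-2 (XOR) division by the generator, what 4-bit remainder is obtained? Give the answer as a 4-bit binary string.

Append 4 zeros: 10000111010000. Divide by 11001 (XOR where the leading bit is 1):
  pos 0: 10000 XOR 11001 = 01001
  pos 1: 10011 XOR 11001 = 01010
  pos 2: 10101 XOR 11001 = 01100
  pos 3: 11001 XOR 11001 = 00000
  pos 9: 10000 XOR 11001 = 01001
Remainder (last 4 bits) = 1001. This is the CRC / FCS.

1001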